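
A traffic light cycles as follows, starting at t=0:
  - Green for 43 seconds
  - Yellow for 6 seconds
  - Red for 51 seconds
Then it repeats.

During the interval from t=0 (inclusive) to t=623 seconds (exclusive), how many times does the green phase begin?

Cycle = 43+6+51 = 100s
green phase starts at t = k*100 + 0 for k=0,1,2,...
Need k*100+0 < 623 → k < 6.230
k ∈ {0, ..., 6} → 7 starts

Answer: 7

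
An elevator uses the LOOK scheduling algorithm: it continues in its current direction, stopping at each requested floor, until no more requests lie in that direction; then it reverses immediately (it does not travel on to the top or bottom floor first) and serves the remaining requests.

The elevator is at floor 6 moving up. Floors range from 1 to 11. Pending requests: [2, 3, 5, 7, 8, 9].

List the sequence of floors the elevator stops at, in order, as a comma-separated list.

Current: 6, moving UP
Serve above first (ascending): [7, 8, 9]
Then reverse, serve below (descending): [5, 3, 2]

Answer: 7, 8, 9, 5, 3, 2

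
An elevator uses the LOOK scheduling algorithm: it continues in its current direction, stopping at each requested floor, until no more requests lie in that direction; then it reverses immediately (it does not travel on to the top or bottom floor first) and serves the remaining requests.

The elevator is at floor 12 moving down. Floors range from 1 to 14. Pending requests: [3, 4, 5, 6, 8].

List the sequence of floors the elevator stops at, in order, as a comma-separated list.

Current: 12, moving DOWN
Serve below first (descending): [8, 6, 5, 4, 3]
Then reverse, serve above (ascending): []

Answer: 8, 6, 5, 4, 3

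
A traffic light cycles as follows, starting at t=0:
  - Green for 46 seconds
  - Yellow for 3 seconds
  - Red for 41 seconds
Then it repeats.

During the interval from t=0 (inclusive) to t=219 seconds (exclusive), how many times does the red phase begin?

Cycle = 46+3+41 = 90s
red phase starts at t = k*90 + 49 for k=0,1,2,...
Need k*90+49 < 219 → k < 1.889
k ∈ {0, ..., 1} → 2 starts

Answer: 2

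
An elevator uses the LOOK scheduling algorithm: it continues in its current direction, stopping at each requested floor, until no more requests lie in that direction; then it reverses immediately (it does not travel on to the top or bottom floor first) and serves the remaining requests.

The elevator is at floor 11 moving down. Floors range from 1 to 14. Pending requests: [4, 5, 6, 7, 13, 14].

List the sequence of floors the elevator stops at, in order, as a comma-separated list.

Current: 11, moving DOWN
Serve below first (descending): [7, 6, 5, 4]
Then reverse, serve above (ascending): [13, 14]

Answer: 7, 6, 5, 4, 13, 14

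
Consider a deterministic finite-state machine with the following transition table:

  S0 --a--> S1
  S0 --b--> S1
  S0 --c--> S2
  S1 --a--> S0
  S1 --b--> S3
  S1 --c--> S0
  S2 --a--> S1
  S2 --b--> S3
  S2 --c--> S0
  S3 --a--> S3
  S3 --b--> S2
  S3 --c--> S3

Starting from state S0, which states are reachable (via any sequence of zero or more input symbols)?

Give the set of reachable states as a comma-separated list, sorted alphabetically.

Answer: S0, S1, S2, S3

Derivation:
BFS from S0:
  visit S0: S0--a-->S1 (new), S0--b-->S1 (seen), S0--c-->S2 (new)
  visit S1: S1--a-->S0 (seen), S1--b-->S3 (new), S1--c-->S0 (seen)
  visit S2: S2--a-->S1 (seen), S2--b-->S3 (seen), S2--c-->S0 (seen)
  visit S3: S3--a-->S3 (seen), S3--b-->S2 (seen), S3--c-->S3 (seen)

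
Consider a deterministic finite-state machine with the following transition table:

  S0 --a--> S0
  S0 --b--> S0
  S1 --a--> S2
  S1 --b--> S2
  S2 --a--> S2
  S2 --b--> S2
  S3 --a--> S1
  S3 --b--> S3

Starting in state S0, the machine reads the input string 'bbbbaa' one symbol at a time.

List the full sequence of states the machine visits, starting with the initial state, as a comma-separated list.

Start: S0
  read 'b': S0 --b--> S0
  read 'b': S0 --b--> S0
  read 'b': S0 --b--> S0
  read 'b': S0 --b--> S0
  read 'a': S0 --a--> S0
  read 'a': S0 --a--> S0

Answer: S0, S0, S0, S0, S0, S0, S0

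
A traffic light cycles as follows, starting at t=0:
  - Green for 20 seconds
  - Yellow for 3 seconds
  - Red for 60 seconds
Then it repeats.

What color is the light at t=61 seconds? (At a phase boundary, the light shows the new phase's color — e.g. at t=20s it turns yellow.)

Cycle length = 20 + 3 + 60 = 83s
t = 61, phase_t = 61 mod 83 = 61
61 >= 23 → RED

Answer: red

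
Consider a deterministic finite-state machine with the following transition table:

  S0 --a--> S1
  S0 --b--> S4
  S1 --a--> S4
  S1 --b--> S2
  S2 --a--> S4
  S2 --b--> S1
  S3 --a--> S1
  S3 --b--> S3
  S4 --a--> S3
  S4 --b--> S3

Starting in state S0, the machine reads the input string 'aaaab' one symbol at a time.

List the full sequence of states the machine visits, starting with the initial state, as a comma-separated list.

Answer: S0, S1, S4, S3, S1, S2

Derivation:
Start: S0
  read 'a': S0 --a--> S1
  read 'a': S1 --a--> S4
  read 'a': S4 --a--> S3
  read 'a': S3 --a--> S1
  read 'b': S1 --b--> S2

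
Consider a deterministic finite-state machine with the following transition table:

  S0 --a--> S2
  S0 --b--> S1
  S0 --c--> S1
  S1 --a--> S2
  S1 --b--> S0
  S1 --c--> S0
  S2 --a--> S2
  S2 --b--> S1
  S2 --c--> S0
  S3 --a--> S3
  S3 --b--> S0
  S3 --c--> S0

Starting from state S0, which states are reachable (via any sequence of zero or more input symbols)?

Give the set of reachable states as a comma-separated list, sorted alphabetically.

Answer: S0, S1, S2

Derivation:
BFS from S0:
  visit S0: S0--a-->S2 (new), S0--b-->S1 (new), S0--c-->S1 (seen)
  visit S2: S2--a-->S2 (seen), S2--b-->S1 (seen), S2--c-->S0 (seen)
  visit S1: S1--a-->S2 (seen), S1--b-->S0 (seen), S1--c-->S0 (seen)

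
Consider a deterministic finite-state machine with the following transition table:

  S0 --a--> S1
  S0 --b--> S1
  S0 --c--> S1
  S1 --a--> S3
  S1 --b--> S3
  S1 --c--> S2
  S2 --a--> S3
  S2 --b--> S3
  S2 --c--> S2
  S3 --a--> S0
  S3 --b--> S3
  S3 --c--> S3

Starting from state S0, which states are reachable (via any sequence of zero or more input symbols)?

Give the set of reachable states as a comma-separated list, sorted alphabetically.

BFS from S0:
  visit S0: S0--a-->S1 (new), S0--b-->S1 (seen), S0--c-->S1 (seen)
  visit S1: S1--a-->S3 (new), S1--b-->S3 (seen), S1--c-->S2 (new)
  visit S3: S3--a-->S0 (seen), S3--b-->S3 (seen), S3--c-->S3 (seen)
  visit S2: S2--a-->S3 (seen), S2--b-->S3 (seen), S2--c-->S2 (seen)

Answer: S0, S1, S2, S3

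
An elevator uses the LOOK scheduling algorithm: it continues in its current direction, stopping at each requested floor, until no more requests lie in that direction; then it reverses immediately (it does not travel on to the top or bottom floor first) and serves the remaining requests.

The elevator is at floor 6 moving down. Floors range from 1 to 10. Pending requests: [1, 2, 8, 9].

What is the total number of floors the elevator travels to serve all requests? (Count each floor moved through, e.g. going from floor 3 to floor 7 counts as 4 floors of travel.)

Start at floor 6 moving down, LOOK stop order: [2, 1, 8, 9]
  6 → 2: |2-6| = 4, total = 4
  2 → 1: |1-2| = 1, total = 5
  1 → 8: |8-1| = 7, total = 12
  8 → 9: |9-8| = 1, total = 13

Answer: 13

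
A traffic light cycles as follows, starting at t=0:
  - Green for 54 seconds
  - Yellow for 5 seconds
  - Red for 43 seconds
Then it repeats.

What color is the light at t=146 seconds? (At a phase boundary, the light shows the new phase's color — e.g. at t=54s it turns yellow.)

Answer: green

Derivation:
Cycle length = 54 + 5 + 43 = 102s
t = 146, phase_t = 146 mod 102 = 44
44 < 54 (green end) → GREEN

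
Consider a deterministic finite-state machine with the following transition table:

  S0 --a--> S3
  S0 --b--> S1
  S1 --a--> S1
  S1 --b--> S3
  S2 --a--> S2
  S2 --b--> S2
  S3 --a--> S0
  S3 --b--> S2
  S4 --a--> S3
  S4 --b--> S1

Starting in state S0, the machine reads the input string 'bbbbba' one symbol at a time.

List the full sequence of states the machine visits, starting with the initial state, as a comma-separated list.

Start: S0
  read 'b': S0 --b--> S1
  read 'b': S1 --b--> S3
  read 'b': S3 --b--> S2
  read 'b': S2 --b--> S2
  read 'b': S2 --b--> S2
  read 'a': S2 --a--> S2

Answer: S0, S1, S3, S2, S2, S2, S2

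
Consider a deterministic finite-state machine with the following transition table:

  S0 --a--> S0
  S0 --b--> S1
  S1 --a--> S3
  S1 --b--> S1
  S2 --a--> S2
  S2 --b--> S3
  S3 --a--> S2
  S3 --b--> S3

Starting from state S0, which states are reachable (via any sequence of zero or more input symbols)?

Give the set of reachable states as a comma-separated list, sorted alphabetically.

Answer: S0, S1, S2, S3

Derivation:
BFS from S0:
  visit S0: S0--a-->S0 (seen), S0--b-->S1 (new)
  visit S1: S1--a-->S3 (new), S1--b-->S1 (seen)
  visit S3: S3--a-->S2 (new), S3--b-->S3 (seen)
  visit S2: S2--a-->S2 (seen), S2--b-->S3 (seen)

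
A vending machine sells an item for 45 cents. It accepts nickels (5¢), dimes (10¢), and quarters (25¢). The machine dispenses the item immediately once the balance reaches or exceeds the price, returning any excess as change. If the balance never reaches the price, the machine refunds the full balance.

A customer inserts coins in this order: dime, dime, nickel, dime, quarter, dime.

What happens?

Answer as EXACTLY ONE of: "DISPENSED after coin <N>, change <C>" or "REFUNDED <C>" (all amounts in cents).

Answer: DISPENSED after coin 5, change 15

Derivation:
Price: 45¢
Coin 1 (dime, 10¢): balance = 10¢
Coin 2 (dime, 10¢): balance = 20¢
Coin 3 (nickel, 5¢): balance = 25¢
Coin 4 (dime, 10¢): balance = 35¢
Coin 5 (quarter, 25¢): balance = 60¢
  → balance >= price → DISPENSE, change = 60 - 45 = 15¢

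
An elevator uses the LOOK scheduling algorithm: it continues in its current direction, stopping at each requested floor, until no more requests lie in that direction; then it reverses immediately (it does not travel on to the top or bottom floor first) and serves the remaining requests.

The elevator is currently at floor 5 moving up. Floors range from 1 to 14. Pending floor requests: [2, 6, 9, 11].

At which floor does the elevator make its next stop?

Answer: 6

Derivation:
Current floor: 5, direction: up
Requests above: [6, 9, 11]
Requests below: [2]
Moving up and requests lie above → nearest above is min([6, 9, 11]) = 6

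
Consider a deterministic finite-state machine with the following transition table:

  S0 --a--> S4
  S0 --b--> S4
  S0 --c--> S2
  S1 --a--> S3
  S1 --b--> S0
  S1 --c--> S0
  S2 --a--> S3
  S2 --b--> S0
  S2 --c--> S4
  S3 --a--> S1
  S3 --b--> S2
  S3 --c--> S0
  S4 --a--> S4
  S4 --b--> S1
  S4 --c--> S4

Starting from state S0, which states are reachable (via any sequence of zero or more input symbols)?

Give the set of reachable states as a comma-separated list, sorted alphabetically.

Answer: S0, S1, S2, S3, S4

Derivation:
BFS from S0:
  visit S0: S0--a-->S4 (new), S0--b-->S4 (seen), S0--c-->S2 (new)
  visit S4: S4--a-->S4 (seen), S4--b-->S1 (new), S4--c-->S4 (seen)
  visit S2: S2--a-->S3 (new), S2--b-->S0 (seen), S2--c-->S4 (seen)
  visit S1: S1--a-->S3 (seen), S1--b-->S0 (seen), S1--c-->S0 (seen)
  visit S3: S3--a-->S1 (seen), S3--b-->S2 (seen), S3--c-->S0 (seen)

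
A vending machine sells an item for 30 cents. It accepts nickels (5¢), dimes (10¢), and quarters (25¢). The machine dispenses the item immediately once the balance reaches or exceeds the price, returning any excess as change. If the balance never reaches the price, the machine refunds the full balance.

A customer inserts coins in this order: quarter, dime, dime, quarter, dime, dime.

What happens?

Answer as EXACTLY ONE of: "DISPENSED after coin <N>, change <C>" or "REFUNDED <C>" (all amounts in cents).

Price: 30¢
Coin 1 (quarter, 25¢): balance = 25¢
Coin 2 (dime, 10¢): balance = 35¢
  → balance >= price → DISPENSE, change = 35 - 30 = 5¢

Answer: DISPENSED after coin 2, change 5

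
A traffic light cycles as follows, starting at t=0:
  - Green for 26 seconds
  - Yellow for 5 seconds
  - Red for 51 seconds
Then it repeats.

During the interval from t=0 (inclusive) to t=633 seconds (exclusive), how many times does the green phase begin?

Answer: 8

Derivation:
Cycle = 26+5+51 = 82s
green phase starts at t = k*82 + 0 for k=0,1,2,...
Need k*82+0 < 633 → k < 7.720
k ∈ {0, ..., 7} → 8 starts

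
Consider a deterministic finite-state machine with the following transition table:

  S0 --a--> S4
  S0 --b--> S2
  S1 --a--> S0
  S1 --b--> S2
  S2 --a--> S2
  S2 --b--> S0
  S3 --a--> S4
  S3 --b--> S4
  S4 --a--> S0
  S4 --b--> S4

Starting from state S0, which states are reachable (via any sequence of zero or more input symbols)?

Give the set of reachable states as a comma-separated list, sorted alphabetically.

BFS from S0:
  visit S0: S0--a-->S4 (new), S0--b-->S2 (new)
  visit S4: S4--a-->S0 (seen), S4--b-->S4 (seen)
  visit S2: S2--a-->S2 (seen), S2--b-->S0 (seen)

Answer: S0, S2, S4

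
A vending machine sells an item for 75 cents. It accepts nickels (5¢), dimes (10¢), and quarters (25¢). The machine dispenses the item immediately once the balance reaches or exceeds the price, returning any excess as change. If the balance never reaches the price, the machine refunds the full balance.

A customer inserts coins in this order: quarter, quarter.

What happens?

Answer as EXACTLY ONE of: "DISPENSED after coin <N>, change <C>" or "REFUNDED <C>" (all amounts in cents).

Answer: REFUNDED 50

Derivation:
Price: 75¢
Coin 1 (quarter, 25¢): balance = 25¢
Coin 2 (quarter, 25¢): balance = 50¢
All coins inserted, balance 50¢ < price 75¢ → REFUND 50¢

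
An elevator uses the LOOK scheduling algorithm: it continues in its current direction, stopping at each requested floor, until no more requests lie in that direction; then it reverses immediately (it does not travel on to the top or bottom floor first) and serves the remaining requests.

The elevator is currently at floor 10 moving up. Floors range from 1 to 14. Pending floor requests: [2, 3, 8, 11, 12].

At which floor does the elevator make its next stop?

Answer: 11

Derivation:
Current floor: 10, direction: up
Requests above: [11, 12]
Requests below: [2, 3, 8]
Moving up and requests lie above → nearest above is min([11, 12]) = 11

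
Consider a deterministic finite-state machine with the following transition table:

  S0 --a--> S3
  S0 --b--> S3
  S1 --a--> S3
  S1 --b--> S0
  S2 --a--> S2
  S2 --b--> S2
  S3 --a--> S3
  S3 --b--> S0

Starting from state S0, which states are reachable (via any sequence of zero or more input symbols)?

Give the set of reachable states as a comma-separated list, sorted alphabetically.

Answer: S0, S3

Derivation:
BFS from S0:
  visit S0: S0--a-->S3 (new), S0--b-->S3 (seen)
  visit S3: S3--a-->S3 (seen), S3--b-->S0 (seen)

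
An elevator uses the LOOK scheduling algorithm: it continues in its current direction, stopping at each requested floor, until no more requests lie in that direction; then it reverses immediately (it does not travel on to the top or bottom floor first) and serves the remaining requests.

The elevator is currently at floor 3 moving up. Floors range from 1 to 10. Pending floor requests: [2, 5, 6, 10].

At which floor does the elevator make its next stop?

Current floor: 3, direction: up
Requests above: [5, 6, 10]
Requests below: [2]
Moving up and requests lie above → nearest above is min([5, 6, 10]) = 5

Answer: 5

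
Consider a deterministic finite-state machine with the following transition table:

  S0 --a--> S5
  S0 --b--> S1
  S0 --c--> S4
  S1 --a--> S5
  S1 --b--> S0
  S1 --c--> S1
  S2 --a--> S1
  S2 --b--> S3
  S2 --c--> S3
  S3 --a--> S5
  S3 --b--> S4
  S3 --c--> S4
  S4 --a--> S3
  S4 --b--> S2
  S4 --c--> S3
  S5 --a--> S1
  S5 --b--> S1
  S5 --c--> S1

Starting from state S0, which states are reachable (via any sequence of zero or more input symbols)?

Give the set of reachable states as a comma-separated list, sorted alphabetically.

Answer: S0, S1, S2, S3, S4, S5

Derivation:
BFS from S0:
  visit S0: S0--a-->S5 (new), S0--b-->S1 (new), S0--c-->S4 (new)
  visit S5: S5--a-->S1 (seen), S5--b-->S1 (seen), S5--c-->S1 (seen)
  visit S1: S1--a-->S5 (seen), S1--b-->S0 (seen), S1--c-->S1 (seen)
  visit S4: S4--a-->S3 (new), S4--b-->S2 (new), S4--c-->S3 (seen)
  visit S3: S3--a-->S5 (seen), S3--b-->S4 (seen), S3--c-->S4 (seen)
  visit S2: S2--a-->S1 (seen), S2--b-->S3 (seen), S2--c-->S3 (seen)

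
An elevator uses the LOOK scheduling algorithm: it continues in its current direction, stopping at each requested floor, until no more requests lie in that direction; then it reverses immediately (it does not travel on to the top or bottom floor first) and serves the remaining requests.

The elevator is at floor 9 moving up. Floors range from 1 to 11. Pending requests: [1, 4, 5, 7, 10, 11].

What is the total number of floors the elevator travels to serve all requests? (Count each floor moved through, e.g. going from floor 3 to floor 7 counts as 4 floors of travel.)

Start at floor 9 moving up, LOOK stop order: [10, 11, 7, 5, 4, 1]
  9 → 10: |10-9| = 1, total = 1
  10 → 11: |11-10| = 1, total = 2
  11 → 7: |7-11| = 4, total = 6
  7 → 5: |5-7| = 2, total = 8
  5 → 4: |4-5| = 1, total = 9
  4 → 1: |1-4| = 3, total = 12

Answer: 12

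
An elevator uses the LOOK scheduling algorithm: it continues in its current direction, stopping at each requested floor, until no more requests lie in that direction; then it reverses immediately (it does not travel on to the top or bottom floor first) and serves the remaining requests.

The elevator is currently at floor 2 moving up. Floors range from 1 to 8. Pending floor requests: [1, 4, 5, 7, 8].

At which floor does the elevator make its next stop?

Answer: 4

Derivation:
Current floor: 2, direction: up
Requests above: [4, 5, 7, 8]
Requests below: [1]
Moving up and requests lie above → nearest above is min([4, 5, 7, 8]) = 4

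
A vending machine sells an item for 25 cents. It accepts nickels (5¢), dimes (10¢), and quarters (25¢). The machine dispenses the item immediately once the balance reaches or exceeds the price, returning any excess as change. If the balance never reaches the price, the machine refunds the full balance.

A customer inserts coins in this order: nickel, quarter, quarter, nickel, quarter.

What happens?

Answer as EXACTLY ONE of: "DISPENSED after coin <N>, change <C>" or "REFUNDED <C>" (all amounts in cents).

Price: 25¢
Coin 1 (nickel, 5¢): balance = 5¢
Coin 2 (quarter, 25¢): balance = 30¢
  → balance >= price → DISPENSE, change = 30 - 25 = 5¢

Answer: DISPENSED after coin 2, change 5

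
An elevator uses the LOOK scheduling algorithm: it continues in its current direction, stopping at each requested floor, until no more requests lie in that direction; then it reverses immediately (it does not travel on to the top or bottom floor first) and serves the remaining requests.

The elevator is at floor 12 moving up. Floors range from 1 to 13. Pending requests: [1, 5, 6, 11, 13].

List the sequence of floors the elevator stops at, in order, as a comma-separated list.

Current: 12, moving UP
Serve above first (ascending): [13]
Then reverse, serve below (descending): [11, 6, 5, 1]

Answer: 13, 11, 6, 5, 1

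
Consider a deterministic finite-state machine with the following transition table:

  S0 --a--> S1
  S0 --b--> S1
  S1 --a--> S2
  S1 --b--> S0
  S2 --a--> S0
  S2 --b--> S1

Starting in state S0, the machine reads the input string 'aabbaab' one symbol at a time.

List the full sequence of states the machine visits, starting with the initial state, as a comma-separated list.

Start: S0
  read 'a': S0 --a--> S1
  read 'a': S1 --a--> S2
  read 'b': S2 --b--> S1
  read 'b': S1 --b--> S0
  read 'a': S0 --a--> S1
  read 'a': S1 --a--> S2
  read 'b': S2 --b--> S1

Answer: S0, S1, S2, S1, S0, S1, S2, S1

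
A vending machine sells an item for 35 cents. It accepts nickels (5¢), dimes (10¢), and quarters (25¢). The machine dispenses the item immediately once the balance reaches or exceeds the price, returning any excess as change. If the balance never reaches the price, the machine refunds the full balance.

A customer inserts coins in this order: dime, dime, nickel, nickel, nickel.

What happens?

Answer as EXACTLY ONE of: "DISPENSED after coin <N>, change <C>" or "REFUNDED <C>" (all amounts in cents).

Answer: DISPENSED after coin 5, change 0

Derivation:
Price: 35¢
Coin 1 (dime, 10¢): balance = 10¢
Coin 2 (dime, 10¢): balance = 20¢
Coin 3 (nickel, 5¢): balance = 25¢
Coin 4 (nickel, 5¢): balance = 30¢
Coin 5 (nickel, 5¢): balance = 35¢
  → balance >= price → DISPENSE, change = 35 - 35 = 0¢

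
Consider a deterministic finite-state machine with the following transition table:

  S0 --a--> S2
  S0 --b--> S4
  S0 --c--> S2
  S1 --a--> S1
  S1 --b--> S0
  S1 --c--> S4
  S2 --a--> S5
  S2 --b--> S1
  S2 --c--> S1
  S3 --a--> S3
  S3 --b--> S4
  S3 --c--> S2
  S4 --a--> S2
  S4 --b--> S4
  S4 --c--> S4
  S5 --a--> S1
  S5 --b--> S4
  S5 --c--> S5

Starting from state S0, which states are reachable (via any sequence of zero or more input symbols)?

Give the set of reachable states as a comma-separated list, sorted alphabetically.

Answer: S0, S1, S2, S4, S5

Derivation:
BFS from S0:
  visit S0: S0--a-->S2 (new), S0--b-->S4 (new), S0--c-->S2 (seen)
  visit S2: S2--a-->S5 (new), S2--b-->S1 (new), S2--c-->S1 (seen)
  visit S4: S4--a-->S2 (seen), S4--b-->S4 (seen), S4--c-->S4 (seen)
  visit S5: S5--a-->S1 (seen), S5--b-->S4 (seen), S5--c-->S5 (seen)
  visit S1: S1--a-->S1 (seen), S1--b-->S0 (seen), S1--c-->S4 (seen)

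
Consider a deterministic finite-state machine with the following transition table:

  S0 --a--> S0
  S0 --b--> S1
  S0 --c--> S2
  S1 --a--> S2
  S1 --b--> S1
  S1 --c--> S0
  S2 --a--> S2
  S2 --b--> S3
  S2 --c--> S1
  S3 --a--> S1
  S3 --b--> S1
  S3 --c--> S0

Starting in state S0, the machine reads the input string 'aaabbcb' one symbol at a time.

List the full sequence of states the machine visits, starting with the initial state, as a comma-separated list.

Answer: S0, S0, S0, S0, S1, S1, S0, S1

Derivation:
Start: S0
  read 'a': S0 --a--> S0
  read 'a': S0 --a--> S0
  read 'a': S0 --a--> S0
  read 'b': S0 --b--> S1
  read 'b': S1 --b--> S1
  read 'c': S1 --c--> S0
  read 'b': S0 --b--> S1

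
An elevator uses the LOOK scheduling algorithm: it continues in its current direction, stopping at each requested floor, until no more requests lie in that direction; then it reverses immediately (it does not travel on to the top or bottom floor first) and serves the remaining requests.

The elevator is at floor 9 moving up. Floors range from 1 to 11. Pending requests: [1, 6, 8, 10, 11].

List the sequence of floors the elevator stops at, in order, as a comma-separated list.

Current: 9, moving UP
Serve above first (ascending): [10, 11]
Then reverse, serve below (descending): [8, 6, 1]

Answer: 10, 11, 8, 6, 1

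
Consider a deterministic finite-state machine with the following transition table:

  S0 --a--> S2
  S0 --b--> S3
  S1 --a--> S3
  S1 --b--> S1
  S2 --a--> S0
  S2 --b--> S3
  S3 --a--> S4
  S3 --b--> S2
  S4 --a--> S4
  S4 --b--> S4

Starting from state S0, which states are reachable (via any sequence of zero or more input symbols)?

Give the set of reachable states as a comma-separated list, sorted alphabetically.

BFS from S0:
  visit S0: S0--a-->S2 (new), S0--b-->S3 (new)
  visit S2: S2--a-->S0 (seen), S2--b-->S3 (seen)
  visit S3: S3--a-->S4 (new), S3--b-->S2 (seen)
  visit S4: S4--a-->S4 (seen), S4--b-->S4 (seen)

Answer: S0, S2, S3, S4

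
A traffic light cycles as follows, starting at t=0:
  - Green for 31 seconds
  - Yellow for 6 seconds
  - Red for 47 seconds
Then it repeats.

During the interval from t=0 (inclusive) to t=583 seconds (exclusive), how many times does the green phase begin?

Cycle = 31+6+47 = 84s
green phase starts at t = k*84 + 0 for k=0,1,2,...
Need k*84+0 < 583 → k < 6.940
k ∈ {0, ..., 6} → 7 starts

Answer: 7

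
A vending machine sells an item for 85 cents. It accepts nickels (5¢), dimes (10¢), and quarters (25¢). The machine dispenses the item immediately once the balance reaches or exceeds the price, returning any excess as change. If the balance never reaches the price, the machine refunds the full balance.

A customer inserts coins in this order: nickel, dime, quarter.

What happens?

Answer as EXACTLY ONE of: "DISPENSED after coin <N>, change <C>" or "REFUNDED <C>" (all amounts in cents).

Price: 85¢
Coin 1 (nickel, 5¢): balance = 5¢
Coin 2 (dime, 10¢): balance = 15¢
Coin 3 (quarter, 25¢): balance = 40¢
All coins inserted, balance 40¢ < price 85¢ → REFUND 40¢

Answer: REFUNDED 40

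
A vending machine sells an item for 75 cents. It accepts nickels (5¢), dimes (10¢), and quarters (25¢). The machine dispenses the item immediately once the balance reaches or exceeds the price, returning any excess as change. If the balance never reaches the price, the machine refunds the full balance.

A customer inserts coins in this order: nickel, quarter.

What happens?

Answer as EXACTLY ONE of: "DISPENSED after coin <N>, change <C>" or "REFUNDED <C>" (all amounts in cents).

Price: 75¢
Coin 1 (nickel, 5¢): balance = 5¢
Coin 2 (quarter, 25¢): balance = 30¢
All coins inserted, balance 30¢ < price 75¢ → REFUND 30¢

Answer: REFUNDED 30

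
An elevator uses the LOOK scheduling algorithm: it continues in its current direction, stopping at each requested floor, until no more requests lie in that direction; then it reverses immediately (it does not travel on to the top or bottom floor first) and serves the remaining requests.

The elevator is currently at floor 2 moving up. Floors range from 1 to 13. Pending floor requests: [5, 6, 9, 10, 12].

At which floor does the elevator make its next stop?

Answer: 5

Derivation:
Current floor: 2, direction: up
Requests above: [5, 6, 9, 10, 12]
Requests below: []
Moving up and requests lie above → nearest above is min([5, 6, 9, 10, 12]) = 5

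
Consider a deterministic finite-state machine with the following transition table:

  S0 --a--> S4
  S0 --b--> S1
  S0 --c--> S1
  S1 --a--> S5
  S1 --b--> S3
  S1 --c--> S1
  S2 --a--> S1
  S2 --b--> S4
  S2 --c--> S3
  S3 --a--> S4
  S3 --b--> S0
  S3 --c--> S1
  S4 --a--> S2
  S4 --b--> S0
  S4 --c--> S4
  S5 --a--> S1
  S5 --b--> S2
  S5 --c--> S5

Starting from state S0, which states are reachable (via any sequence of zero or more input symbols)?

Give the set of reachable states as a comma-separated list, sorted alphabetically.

BFS from S0:
  visit S0: S0--a-->S4 (new), S0--b-->S1 (new), S0--c-->S1 (seen)
  visit S4: S4--a-->S2 (new), S4--b-->S0 (seen), S4--c-->S4 (seen)
  visit S1: S1--a-->S5 (new), S1--b-->S3 (new), S1--c-->S1 (seen)
  visit S2: S2--a-->S1 (seen), S2--b-->S4 (seen), S2--c-->S3 (seen)
  visit S5: S5--a-->S1 (seen), S5--b-->S2 (seen), S5--c-->S5 (seen)
  visit S3: S3--a-->S4 (seen), S3--b-->S0 (seen), S3--c-->S1 (seen)

Answer: S0, S1, S2, S3, S4, S5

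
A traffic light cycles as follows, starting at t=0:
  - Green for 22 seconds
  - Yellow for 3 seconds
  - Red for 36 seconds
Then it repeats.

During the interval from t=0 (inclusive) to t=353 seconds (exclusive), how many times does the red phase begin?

Answer: 6

Derivation:
Cycle = 22+3+36 = 61s
red phase starts at t = k*61 + 25 for k=0,1,2,...
Need k*61+25 < 353 → k < 5.377
k ∈ {0, ..., 5} → 6 starts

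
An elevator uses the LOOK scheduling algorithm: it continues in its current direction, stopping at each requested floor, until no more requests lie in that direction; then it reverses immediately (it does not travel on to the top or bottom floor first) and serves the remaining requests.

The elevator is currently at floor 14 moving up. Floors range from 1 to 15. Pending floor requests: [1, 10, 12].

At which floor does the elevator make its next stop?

Answer: 12

Derivation:
Current floor: 14, direction: up
Requests above: []
Requests below: [1, 10, 12]
Moving up but no requests above → reverse; nearest below is max([1, 10, 12]) = 12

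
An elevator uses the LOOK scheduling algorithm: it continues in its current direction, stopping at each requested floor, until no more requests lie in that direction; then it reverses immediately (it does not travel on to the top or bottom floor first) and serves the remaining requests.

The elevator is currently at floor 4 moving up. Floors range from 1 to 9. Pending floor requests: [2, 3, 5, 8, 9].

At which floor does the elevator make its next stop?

Current floor: 4, direction: up
Requests above: [5, 8, 9]
Requests below: [2, 3]
Moving up and requests lie above → nearest above is min([5, 8, 9]) = 5

Answer: 5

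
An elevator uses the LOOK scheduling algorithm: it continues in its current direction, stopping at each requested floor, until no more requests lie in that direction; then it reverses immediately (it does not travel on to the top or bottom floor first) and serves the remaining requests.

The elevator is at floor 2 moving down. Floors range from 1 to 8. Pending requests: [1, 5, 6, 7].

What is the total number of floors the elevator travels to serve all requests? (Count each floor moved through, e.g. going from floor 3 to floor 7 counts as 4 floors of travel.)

Answer: 7

Derivation:
Start at floor 2 moving down, LOOK stop order: [1, 5, 6, 7]
  2 → 1: |1-2| = 1, total = 1
  1 → 5: |5-1| = 4, total = 5
  5 → 6: |6-5| = 1, total = 6
  6 → 7: |7-6| = 1, total = 7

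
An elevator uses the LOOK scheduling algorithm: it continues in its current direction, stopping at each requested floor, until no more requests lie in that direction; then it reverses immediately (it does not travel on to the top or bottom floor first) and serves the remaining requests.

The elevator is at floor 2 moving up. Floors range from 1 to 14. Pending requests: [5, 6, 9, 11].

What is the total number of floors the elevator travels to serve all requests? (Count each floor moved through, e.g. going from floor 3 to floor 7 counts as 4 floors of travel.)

Start at floor 2 moving up, LOOK stop order: [5, 6, 9, 11]
  2 → 5: |5-2| = 3, total = 3
  5 → 6: |6-5| = 1, total = 4
  6 → 9: |9-6| = 3, total = 7
  9 → 11: |11-9| = 2, total = 9

Answer: 9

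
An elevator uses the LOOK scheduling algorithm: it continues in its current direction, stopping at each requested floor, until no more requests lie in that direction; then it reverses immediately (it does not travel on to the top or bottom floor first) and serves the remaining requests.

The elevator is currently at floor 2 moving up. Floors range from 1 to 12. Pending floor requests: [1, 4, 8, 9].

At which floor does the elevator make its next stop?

Current floor: 2, direction: up
Requests above: [4, 8, 9]
Requests below: [1]
Moving up and requests lie above → nearest above is min([4, 8, 9]) = 4

Answer: 4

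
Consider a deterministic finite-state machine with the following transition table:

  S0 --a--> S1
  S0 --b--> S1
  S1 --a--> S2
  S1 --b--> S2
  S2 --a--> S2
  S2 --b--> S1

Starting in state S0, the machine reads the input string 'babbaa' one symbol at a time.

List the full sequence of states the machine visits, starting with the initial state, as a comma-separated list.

Answer: S0, S1, S2, S1, S2, S2, S2

Derivation:
Start: S0
  read 'b': S0 --b--> S1
  read 'a': S1 --a--> S2
  read 'b': S2 --b--> S1
  read 'b': S1 --b--> S2
  read 'a': S2 --a--> S2
  read 'a': S2 --a--> S2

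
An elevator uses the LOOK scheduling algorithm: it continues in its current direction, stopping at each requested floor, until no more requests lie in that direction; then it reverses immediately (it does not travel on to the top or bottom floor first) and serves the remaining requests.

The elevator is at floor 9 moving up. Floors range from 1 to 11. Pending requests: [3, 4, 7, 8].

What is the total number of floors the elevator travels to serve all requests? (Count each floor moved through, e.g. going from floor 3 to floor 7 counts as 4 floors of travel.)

Answer: 6

Derivation:
Start at floor 9 moving up, LOOK stop order: [8, 7, 4, 3]
  9 → 8: |8-9| = 1, total = 1
  8 → 7: |7-8| = 1, total = 2
  7 → 4: |4-7| = 3, total = 5
  4 → 3: |3-4| = 1, total = 6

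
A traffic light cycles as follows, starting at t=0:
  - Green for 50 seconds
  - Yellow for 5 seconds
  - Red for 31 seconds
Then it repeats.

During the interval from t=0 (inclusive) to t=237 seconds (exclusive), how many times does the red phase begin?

Cycle = 50+5+31 = 86s
red phase starts at t = k*86 + 55 for k=0,1,2,...
Need k*86+55 < 237 → k < 2.116
k ∈ {0, ..., 2} → 3 starts

Answer: 3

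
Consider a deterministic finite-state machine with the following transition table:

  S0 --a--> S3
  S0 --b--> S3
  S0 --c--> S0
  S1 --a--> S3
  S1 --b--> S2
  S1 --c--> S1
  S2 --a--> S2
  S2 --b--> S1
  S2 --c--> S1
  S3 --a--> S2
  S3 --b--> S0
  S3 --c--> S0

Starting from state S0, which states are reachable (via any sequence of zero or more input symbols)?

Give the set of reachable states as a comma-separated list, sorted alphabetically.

BFS from S0:
  visit S0: S0--a-->S3 (new), S0--b-->S3 (seen), S0--c-->S0 (seen)
  visit S3: S3--a-->S2 (new), S3--b-->S0 (seen), S3--c-->S0 (seen)
  visit S2: S2--a-->S2 (seen), S2--b-->S1 (new), S2--c-->S1 (seen)
  visit S1: S1--a-->S3 (seen), S1--b-->S2 (seen), S1--c-->S1 (seen)

Answer: S0, S1, S2, S3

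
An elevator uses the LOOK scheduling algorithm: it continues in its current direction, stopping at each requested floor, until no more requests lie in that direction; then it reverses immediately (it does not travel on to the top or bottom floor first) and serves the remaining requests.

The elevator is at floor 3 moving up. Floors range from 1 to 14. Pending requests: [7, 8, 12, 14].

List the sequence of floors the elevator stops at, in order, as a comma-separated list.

Current: 3, moving UP
Serve above first (ascending): [7, 8, 12, 14]
Then reverse, serve below (descending): []

Answer: 7, 8, 12, 14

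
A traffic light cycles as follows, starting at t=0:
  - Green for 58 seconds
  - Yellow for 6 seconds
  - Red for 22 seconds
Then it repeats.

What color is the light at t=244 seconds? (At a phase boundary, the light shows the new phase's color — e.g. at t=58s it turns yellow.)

Cycle length = 58 + 6 + 22 = 86s
t = 244, phase_t = 244 mod 86 = 72
72 >= 64 → RED

Answer: red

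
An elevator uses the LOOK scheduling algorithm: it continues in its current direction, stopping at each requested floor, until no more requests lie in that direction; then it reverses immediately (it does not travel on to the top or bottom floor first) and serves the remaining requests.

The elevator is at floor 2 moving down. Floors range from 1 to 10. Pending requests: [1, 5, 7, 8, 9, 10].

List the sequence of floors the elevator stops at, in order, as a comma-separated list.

Answer: 1, 5, 7, 8, 9, 10

Derivation:
Current: 2, moving DOWN
Serve below first (descending): [1]
Then reverse, serve above (ascending): [5, 7, 8, 9, 10]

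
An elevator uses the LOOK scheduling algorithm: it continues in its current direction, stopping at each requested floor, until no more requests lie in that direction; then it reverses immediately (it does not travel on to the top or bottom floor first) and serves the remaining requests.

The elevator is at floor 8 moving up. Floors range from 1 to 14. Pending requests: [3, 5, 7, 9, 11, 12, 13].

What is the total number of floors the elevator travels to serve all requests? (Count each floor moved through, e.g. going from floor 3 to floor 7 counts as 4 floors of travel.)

Start at floor 8 moving up, LOOK stop order: [9, 11, 12, 13, 7, 5, 3]
  8 → 9: |9-8| = 1, total = 1
  9 → 11: |11-9| = 2, total = 3
  11 → 12: |12-11| = 1, total = 4
  12 → 13: |13-12| = 1, total = 5
  13 → 7: |7-13| = 6, total = 11
  7 → 5: |5-7| = 2, total = 13
  5 → 3: |3-5| = 2, total = 15

Answer: 15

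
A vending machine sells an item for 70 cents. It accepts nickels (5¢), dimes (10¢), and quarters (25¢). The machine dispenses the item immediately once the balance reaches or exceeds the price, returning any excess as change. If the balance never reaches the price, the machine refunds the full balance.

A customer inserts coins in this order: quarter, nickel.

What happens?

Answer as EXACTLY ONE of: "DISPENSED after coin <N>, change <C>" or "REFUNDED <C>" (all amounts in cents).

Price: 70¢
Coin 1 (quarter, 25¢): balance = 25¢
Coin 2 (nickel, 5¢): balance = 30¢
All coins inserted, balance 30¢ < price 70¢ → REFUND 30¢

Answer: REFUNDED 30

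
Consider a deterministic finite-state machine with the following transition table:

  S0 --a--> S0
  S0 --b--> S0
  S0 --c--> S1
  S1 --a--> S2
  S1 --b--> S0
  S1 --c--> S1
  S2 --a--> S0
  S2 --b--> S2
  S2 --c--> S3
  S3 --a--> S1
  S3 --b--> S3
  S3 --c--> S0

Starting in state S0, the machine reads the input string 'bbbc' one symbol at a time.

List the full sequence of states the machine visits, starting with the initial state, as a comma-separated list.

Answer: S0, S0, S0, S0, S1

Derivation:
Start: S0
  read 'b': S0 --b--> S0
  read 'b': S0 --b--> S0
  read 'b': S0 --b--> S0
  read 'c': S0 --c--> S1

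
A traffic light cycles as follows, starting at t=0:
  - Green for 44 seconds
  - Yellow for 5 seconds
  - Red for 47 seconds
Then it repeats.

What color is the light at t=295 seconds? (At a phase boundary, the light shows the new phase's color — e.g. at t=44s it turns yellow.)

Answer: green

Derivation:
Cycle length = 44 + 5 + 47 = 96s
t = 295, phase_t = 295 mod 96 = 7
7 < 44 (green end) → GREEN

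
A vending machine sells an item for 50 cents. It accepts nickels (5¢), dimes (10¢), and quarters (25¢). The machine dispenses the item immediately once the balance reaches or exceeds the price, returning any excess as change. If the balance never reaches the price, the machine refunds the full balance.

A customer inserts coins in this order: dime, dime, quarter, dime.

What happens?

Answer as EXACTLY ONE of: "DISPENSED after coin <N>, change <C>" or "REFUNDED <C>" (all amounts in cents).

Answer: DISPENSED after coin 4, change 5

Derivation:
Price: 50¢
Coin 1 (dime, 10¢): balance = 10¢
Coin 2 (dime, 10¢): balance = 20¢
Coin 3 (quarter, 25¢): balance = 45¢
Coin 4 (dime, 10¢): balance = 55¢
  → balance >= price → DISPENSE, change = 55 - 50 = 5¢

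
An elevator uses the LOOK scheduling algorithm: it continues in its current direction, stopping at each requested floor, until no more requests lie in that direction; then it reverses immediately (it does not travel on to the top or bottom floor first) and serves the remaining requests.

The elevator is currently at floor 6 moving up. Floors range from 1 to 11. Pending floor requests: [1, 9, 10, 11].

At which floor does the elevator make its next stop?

Current floor: 6, direction: up
Requests above: [9, 10, 11]
Requests below: [1]
Moving up and requests lie above → nearest above is min([9, 10, 11]) = 9

Answer: 9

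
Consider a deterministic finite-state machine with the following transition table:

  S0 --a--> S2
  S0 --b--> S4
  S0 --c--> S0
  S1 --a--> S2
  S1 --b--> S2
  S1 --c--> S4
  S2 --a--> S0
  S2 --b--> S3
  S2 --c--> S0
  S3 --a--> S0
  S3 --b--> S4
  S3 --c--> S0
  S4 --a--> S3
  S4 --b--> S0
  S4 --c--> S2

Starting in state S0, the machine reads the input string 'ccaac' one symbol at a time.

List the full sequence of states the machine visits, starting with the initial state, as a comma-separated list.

Answer: S0, S0, S0, S2, S0, S0

Derivation:
Start: S0
  read 'c': S0 --c--> S0
  read 'c': S0 --c--> S0
  read 'a': S0 --a--> S2
  read 'a': S2 --a--> S0
  read 'c': S0 --c--> S0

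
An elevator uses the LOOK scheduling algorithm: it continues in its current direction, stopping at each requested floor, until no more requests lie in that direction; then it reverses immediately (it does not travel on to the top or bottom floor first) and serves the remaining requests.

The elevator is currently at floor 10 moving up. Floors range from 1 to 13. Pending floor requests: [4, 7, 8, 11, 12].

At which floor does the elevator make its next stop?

Current floor: 10, direction: up
Requests above: [11, 12]
Requests below: [4, 7, 8]
Moving up and requests lie above → nearest above is min([11, 12]) = 11

Answer: 11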